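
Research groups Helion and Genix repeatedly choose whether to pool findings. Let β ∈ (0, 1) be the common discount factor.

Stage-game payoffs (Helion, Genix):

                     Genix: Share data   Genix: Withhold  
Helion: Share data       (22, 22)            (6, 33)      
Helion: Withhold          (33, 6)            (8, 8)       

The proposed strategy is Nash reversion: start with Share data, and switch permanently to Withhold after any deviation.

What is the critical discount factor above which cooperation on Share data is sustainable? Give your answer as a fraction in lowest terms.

Under grim trigger the critical discount factor is (T−C)/(T−P) with T = 33, C = 22, P = 8.
β* = (33−22)/(33−8) = 11/25.

11/25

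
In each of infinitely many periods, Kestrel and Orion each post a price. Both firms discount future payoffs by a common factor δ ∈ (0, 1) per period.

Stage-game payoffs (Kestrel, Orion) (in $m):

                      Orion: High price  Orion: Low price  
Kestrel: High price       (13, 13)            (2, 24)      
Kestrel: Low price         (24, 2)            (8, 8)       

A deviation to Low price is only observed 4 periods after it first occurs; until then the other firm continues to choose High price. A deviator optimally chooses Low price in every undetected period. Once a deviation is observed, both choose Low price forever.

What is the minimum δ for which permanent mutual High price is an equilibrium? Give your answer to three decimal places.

0.911

The best deviation is to choose Low price for all 4 undetected periods, earning 24 each, then 8 forever once detected.
Deviation value: 24(1−δ^4)/(1−δ) + 8δ^4/(1−δ); cooperation value: 13/(1−δ).
IC: 13 ≥ 24(1−δ^4) + 8δ^4 = 24 − 16δ^4.
So δ^4 ≥ 11/16, giving δ ≥ (11/16)^(1/4) ≈ 0.911.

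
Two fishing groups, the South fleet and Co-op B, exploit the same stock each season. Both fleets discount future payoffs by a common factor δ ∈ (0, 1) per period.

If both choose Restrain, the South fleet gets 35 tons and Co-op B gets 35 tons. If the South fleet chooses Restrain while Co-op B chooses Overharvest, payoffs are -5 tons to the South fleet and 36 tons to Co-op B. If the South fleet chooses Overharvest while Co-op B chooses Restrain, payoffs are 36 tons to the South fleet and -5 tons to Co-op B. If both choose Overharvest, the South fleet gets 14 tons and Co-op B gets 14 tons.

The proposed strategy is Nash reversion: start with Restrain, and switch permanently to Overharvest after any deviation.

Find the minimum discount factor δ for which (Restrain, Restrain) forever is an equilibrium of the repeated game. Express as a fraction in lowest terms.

35/(1−δ) ≥ 36 + 14δ/(1−δ)
35 ≥ 36 − 22δ
δ ≥ 1/22.

1/22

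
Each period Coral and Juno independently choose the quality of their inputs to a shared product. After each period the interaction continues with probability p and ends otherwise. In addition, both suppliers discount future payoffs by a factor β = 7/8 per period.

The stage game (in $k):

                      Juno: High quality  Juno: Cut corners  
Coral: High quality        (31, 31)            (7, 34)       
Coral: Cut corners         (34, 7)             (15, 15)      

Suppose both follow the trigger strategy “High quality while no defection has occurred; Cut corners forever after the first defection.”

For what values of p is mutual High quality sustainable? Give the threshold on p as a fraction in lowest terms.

24/133

With continuation probability p and discount β, the effective per-period discount factor is βp.
Grim-trigger IC: βp ≥ (34−31)/(34−15) = 3/19.
So p ≥ (3/19)/(7/8) = 24/133.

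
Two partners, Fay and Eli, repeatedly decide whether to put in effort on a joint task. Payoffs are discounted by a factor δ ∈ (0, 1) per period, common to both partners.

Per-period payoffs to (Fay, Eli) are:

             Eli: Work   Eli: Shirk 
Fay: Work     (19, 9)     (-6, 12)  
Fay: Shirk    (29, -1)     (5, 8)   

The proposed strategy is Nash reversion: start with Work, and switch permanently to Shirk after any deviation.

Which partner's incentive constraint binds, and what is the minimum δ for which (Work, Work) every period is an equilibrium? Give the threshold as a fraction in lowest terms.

Eli; δ ≥ 3/4

For Fay: deviation gain 29−19 = 10, per-period punishment loss 19−5 = 14. IC gives δ ≥ 10/24 = 5/12.
For Eli: gain 3, loss 1 per period, so δ ≥ 3/4.
The tighter constraint is Eli's, so cooperation needs δ ≥ 3/4.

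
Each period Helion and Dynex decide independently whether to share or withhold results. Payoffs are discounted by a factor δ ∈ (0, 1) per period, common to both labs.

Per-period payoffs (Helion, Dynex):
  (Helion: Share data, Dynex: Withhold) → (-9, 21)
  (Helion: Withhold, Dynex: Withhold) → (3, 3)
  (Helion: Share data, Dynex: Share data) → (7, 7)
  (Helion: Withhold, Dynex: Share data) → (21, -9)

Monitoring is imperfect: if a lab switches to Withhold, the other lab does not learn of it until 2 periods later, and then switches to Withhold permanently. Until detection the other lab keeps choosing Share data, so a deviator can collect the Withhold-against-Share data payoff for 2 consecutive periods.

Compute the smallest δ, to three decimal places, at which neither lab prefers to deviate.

0.882

Deviating for the 2 undetected periods gains 21−7 = 14 per period over cooperation, then loses 7−3 = 4 per period forever once punishment starts.
Gain: 14(1 + δ + … + δ^1); loss: 4·δ^2/(1−δ).
No profitable deviation ⇔ 14(1−δ^2) ≤ 4·δ^2, i.e. δ^2 ≥ 14/(14+4) = 7/9.
Hence δ ≥ (7/9)^(1/2) ≈ 0.882.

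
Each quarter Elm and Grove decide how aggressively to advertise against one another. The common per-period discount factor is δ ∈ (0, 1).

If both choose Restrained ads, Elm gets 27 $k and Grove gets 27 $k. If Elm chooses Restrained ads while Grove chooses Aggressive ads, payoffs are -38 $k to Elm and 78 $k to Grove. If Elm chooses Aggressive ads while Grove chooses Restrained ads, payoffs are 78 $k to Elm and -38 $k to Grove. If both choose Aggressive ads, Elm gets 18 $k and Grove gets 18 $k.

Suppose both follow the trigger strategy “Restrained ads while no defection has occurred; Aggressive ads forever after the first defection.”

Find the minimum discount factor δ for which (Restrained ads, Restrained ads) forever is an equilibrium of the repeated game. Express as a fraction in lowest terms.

17/20

Cooperation forever yields 27 each period: 27/(1−δ).
Deviating yields 78 once, then 18 forever: 78 + 18δ/(1−δ).
No profitable deviation requires 27/(1−δ) ≥ 78 + 18δ/(1−δ).
Multiplying by (1−δ): 27 ≥ 78(1−δ) + 18δ = 78 − 60δ.
So 60δ ≥ 51, i.e. δ ≥ 51/60 = 17/20.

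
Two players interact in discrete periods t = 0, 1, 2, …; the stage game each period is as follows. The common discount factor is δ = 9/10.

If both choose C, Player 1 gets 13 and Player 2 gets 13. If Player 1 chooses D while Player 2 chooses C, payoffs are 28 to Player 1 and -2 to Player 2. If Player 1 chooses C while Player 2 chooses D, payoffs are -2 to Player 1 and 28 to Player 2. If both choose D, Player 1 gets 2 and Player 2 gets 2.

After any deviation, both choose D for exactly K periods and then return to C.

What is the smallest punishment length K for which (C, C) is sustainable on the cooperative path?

Need Σ_{k=1}^{K} δ^k ≥ (28−13)/(13−2) = 1.3636 at δ = 9/10.
At K = 1 the sum is 0.9000 < 1.3636; at K = 2 it is 1.7100 ≥ 1.3636.
So the minimum punishment length is K = 2.

2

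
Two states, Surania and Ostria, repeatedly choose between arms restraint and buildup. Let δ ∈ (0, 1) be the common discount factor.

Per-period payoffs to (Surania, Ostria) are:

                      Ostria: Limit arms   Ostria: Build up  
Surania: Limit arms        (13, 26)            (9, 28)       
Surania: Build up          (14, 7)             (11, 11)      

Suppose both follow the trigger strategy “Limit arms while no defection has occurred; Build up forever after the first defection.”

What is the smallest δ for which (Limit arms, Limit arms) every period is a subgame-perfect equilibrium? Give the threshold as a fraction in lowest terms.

1/3

Surania's threshold: (14−13)/(14−11) = 1/3.
Ostria's threshold: (28−26)/(28−11) = 2/17.
1/3 > 2/17, so Surania binds and δ* = 1/3.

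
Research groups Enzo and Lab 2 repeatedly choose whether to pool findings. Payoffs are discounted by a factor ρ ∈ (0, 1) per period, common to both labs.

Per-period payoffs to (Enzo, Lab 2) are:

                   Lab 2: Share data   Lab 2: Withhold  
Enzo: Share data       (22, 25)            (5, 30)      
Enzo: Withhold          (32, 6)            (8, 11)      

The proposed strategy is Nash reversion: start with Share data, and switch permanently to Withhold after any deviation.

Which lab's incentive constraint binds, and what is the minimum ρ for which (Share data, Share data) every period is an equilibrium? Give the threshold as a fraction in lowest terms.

Enzo; ρ ≥ 5/12

Enzo's threshold: (32−22)/(32−8) = 5/12.
Lab 2's threshold: (30−25)/(30−11) = 5/19.
5/12 > 5/19, so Enzo binds and ρ* = 5/12.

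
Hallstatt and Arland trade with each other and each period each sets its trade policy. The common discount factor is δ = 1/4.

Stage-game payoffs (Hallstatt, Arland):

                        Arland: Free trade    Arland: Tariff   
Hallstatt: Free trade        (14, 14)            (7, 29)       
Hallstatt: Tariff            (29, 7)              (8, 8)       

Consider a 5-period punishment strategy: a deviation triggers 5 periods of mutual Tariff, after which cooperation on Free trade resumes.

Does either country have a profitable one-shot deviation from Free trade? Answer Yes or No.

Yes

A one-shot deviation gives 29 now, then 8 for 5 periods, then back to 14.
Gain from deviating: (29−14) today; loss: (14−8) in each of the next 5 periods.
No-deviation condition: (14−8)(δ+…+δ^5) ≥ 29−14, i.e. δ+…+δ^5 ≥ 5/2.
At δ = 1/4: δ+…+δ^5 = 0.3330 < 2.5000.
So cooperation is not sustainable.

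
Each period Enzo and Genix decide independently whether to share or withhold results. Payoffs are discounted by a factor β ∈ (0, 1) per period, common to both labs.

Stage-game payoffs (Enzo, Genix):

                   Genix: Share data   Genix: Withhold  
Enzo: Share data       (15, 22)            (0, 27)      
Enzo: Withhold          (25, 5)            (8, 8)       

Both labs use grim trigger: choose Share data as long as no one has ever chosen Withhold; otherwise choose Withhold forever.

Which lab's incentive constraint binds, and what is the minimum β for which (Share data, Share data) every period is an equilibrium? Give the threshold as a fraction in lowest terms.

Enzo; β ≥ 10/17

Enzo's threshold: (25−15)/(25−8) = 10/17.
Genix's threshold: (27−22)/(27−8) = 5/19.
10/17 > 5/19, so Enzo binds and β* = 10/17.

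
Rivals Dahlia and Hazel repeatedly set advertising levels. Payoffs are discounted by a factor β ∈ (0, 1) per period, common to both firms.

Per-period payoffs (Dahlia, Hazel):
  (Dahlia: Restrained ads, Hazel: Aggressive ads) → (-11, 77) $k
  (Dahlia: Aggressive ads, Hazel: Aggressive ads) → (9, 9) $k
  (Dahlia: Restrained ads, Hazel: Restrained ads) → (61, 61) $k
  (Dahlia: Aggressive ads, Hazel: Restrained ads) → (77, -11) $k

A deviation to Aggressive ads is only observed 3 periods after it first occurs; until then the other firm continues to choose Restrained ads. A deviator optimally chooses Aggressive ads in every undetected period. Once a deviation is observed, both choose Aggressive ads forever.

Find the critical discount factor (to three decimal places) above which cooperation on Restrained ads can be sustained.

0.617

The best deviation is to choose Aggressive ads for all 3 undetected periods, earning 77 each, then 9 forever once detected.
Deviation value: 77(1−β^3)/(1−β) + 9β^3/(1−β); cooperation value: 61/(1−β).
IC: 61 ≥ 77(1−β^3) + 9β^3 = 77 − 68β^3.
So β^3 ≥ 16/68 = 4/17, giving β ≥ (4/17)^(1/3) ≈ 0.617.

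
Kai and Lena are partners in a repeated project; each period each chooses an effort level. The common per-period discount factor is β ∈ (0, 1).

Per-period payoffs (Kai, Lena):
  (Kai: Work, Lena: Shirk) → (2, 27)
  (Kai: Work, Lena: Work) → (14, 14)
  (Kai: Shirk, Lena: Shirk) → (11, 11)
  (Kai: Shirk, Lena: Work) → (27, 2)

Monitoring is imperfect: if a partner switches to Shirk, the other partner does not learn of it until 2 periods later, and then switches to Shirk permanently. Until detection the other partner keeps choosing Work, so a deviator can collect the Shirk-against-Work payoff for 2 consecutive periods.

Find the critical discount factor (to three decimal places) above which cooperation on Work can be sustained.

0.901

A deviator earns 27 for 2 periods, then 11 forever; cooperating earns 14 forever. Multiplying the IC by (1−β):
14 ≥ 27(1−β^2) + 11β^2, so 16·β^2 ≥ 13 and β^2 ≥ 13/16.
β ≥ (13/16)^(1/2) ≈ 0.901.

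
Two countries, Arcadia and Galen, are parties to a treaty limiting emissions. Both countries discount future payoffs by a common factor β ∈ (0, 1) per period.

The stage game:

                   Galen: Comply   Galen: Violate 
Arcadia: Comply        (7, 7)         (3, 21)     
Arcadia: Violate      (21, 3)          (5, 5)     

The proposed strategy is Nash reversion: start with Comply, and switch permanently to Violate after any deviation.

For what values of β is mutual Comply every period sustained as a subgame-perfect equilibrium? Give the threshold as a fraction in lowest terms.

7/8

Cooperation forever yields 7 each period: 7/(1−β).
Deviating yields 21 once, then 5 forever: 21 + 5β/(1−β).
No profitable deviation requires 7/(1−β) ≥ 21 + 5β/(1−β).
Multiplying by (1−β): 7 ≥ 21(1−β) + 5β = 21 − 16β.
So 16β ≥ 14, i.e. β ≥ 14/16 = 7/8.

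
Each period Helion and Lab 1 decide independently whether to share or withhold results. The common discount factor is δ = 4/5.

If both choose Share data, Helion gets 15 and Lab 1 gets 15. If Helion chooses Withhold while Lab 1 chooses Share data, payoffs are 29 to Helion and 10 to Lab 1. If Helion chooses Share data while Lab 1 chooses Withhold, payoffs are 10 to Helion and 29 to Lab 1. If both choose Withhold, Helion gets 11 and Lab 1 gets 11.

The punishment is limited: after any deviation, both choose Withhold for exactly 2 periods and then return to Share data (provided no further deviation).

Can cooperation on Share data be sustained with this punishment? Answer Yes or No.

Comparing payoff streams over the 3 periods until play realigns: cooperate → 15(1+δ+…+δ^2); deviate → 29 + 11(δ+…+δ^2).
Cooperation is sustained iff (15−11)(δ+…+δ^2) ≥ 29−15.
δ+…+δ^2 = 4/5·(1−(4/5)^2)/(1−4/5) = 1.4400, and (29−15)/(15−11) = 3.5000.
1.4400 < 3.5000, so cooperation is not sustainable.

No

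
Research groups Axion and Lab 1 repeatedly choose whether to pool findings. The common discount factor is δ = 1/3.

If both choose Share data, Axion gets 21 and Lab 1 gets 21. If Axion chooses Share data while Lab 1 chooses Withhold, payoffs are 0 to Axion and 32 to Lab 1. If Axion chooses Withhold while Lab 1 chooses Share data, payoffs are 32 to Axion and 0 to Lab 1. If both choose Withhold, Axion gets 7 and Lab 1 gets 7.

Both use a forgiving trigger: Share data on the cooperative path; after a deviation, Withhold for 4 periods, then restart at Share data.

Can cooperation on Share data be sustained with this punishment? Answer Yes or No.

IC: δ+…+δ^4 ≥ (32−21)/(21−7) = 11/14.
At δ = 1/3: partial sum = 0.4938 < 0.7857. Cooperation not sustainable.

No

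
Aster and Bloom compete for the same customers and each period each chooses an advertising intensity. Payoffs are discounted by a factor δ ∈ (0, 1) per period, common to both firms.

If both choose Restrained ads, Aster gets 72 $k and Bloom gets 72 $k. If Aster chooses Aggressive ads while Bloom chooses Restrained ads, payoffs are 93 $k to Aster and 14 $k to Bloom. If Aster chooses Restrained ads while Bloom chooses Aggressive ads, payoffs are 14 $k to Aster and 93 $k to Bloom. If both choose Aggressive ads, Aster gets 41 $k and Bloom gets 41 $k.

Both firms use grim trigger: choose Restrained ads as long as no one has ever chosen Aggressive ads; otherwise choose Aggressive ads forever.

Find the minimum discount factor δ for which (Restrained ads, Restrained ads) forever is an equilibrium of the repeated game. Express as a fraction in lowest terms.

21/52

One-period gain from deviating is 93 − 72 = 21. The loss is 72 − 41 = 31 in every subsequent period, with present value 31·δ/(1−δ).
Deviation is unprofitable when 31·δ/(1−δ) ≥ 21, i.e. δ/(1−δ) ≥ 21/31.
Equivalently δ ≥ 21/(21+31) = 21/52.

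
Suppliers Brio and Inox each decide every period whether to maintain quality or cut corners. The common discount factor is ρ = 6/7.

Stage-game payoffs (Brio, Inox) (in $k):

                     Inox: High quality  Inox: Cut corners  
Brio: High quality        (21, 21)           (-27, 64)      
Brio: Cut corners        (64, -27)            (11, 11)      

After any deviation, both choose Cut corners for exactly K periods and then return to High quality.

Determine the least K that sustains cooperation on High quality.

Need Σ_{k=1}^{K} ρ^k ≥ (64−21)/(21−11) = 4.3000 at ρ = 6/7.
At K = 8 the sum is 4.2519 < 4.3000; at K = 9 it is 4.5016 ≥ 4.3000.
So the minimum punishment length is K = 9.

9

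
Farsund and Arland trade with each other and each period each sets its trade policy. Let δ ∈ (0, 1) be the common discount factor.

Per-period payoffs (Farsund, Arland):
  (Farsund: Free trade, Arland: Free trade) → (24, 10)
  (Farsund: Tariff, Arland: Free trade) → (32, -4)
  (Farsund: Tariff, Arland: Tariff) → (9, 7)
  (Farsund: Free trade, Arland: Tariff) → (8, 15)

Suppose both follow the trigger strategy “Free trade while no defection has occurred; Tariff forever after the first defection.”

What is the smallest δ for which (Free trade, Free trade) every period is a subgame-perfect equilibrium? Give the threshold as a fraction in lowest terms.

5/8

For Farsund: deviation gain 32−24 = 8, per-period punishment loss 24−9 = 15. IC gives δ ≥ 8/23.
For Arland: gain 5, loss 3 per period, so δ ≥ 5/8.
The tighter constraint is Arland's, so cooperation needs δ ≥ 5/8.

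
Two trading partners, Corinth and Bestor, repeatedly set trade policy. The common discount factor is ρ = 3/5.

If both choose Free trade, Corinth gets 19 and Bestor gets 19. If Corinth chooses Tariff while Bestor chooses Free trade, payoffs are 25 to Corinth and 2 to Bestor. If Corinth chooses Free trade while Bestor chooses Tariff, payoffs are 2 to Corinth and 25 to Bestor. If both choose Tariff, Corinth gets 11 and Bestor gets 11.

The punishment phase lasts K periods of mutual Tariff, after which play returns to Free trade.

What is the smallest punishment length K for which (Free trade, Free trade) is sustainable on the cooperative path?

2

IC: ρ(1−ρ^K)/(1−ρ) ≥ (25−19)/(19−11) = 3/4.
With ρ = 3/5: need 1 − ρ^K ≥ 3/4·(1−3/5)/(3/5), i.e. ρ^K ≤ 0.5000.
Since (3/5)^1 = 0.6000 and (3/5)^2 = 0.3600, the smallest such K is 2.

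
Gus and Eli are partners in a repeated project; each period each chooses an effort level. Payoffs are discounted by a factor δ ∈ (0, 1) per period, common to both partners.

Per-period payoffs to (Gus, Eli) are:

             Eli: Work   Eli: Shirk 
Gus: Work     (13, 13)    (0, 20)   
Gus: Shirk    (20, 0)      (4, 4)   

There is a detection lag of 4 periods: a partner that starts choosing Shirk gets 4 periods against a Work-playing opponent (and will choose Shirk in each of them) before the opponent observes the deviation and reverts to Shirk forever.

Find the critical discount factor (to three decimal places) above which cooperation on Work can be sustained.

The best deviation is to choose Shirk for all 4 undetected periods, earning 20 each, then 4 forever once detected.
Deviation value: 20(1−δ^4)/(1−δ) + 4δ^4/(1−δ); cooperation value: 13/(1−δ).
IC: 13 ≥ 20(1−δ^4) + 4δ^4 = 20 − 16δ^4.
So δ^4 ≥ 7/16, giving δ ≥ (7/16)^(1/4) ≈ 0.813.

0.813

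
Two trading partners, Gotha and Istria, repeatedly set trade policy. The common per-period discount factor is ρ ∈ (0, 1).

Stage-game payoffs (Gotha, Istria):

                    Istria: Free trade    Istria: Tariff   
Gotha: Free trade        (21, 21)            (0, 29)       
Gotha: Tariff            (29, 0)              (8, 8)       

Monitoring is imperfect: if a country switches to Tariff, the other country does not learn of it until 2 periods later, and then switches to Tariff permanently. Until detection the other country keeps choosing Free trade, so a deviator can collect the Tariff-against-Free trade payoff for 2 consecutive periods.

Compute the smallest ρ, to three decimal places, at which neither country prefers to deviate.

Deviating for the 2 undetected periods gains 29−21 = 8 per period over cooperation, then loses 21−8 = 13 per period forever once punishment starts.
Gain: 8(1 + ρ + … + ρ^1); loss: 13·ρ^2/(1−ρ).
No profitable deviation ⇔ 8(1−ρ^2) ≤ 13·ρ^2, i.e. ρ^2 ≥ 8/(8+13) = 8/21.
Hence ρ ≥ (8/21)^(1/2) ≈ 0.617.

0.617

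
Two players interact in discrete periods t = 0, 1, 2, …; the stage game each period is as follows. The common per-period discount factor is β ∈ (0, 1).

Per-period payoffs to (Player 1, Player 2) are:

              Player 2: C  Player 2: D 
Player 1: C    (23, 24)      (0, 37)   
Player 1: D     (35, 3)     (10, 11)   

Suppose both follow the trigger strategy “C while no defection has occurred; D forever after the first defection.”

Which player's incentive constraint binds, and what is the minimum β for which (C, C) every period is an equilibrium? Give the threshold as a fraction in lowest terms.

Player 2; β ≥ 1/2

Player 1: cooperation gives 23 each period; deviation gives 35 once then 10 forever.
  23/(1−β) ≥ 35 + 10β/(1−β) ⇒ β ≥ 12/25.
Player 2: cooperation gives 24 each period; deviation gives 37 once then 11 forever.
  β ≥ 13/26 = 1/2.
Both must hold, so the binding constraint is Player 2's: β ≥ 1/2.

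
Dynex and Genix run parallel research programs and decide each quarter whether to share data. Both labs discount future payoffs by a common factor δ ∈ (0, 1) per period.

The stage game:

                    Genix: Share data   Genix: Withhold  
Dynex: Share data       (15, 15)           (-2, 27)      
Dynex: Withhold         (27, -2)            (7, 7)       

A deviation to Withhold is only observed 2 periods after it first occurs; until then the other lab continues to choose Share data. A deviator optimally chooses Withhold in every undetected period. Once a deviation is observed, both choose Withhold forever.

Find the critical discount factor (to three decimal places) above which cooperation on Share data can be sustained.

0.775

Deviating for the 2 undetected periods gains 27−15 = 12 per period over cooperation, then loses 15−7 = 8 per period forever once punishment starts.
Gain: 12(1 + δ + … + δ^1); loss: 8·δ^2/(1−δ).
No profitable deviation ⇔ 12(1−δ^2) ≤ 8·δ^2, i.e. δ^2 ≥ 12/(12+8) = 3/5.
Hence δ ≥ (3/5)^(1/2) ≈ 0.775.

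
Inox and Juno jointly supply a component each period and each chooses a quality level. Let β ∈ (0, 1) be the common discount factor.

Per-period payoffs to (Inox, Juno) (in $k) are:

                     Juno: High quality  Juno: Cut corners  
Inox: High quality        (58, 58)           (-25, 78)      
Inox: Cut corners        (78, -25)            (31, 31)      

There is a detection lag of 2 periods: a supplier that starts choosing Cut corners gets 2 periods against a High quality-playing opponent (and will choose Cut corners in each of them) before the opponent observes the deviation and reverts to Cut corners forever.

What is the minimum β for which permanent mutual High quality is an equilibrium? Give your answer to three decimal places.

A deviator earns 78 for 2 periods, then 31 forever; cooperating earns 58 forever. Multiplying the IC by (1−β):
58 ≥ 78(1−β^2) + 31β^2, so 47·β^2 ≥ 20 and β^2 ≥ 20/47.
β ≥ (20/47)^(1/2) ≈ 0.652.

0.652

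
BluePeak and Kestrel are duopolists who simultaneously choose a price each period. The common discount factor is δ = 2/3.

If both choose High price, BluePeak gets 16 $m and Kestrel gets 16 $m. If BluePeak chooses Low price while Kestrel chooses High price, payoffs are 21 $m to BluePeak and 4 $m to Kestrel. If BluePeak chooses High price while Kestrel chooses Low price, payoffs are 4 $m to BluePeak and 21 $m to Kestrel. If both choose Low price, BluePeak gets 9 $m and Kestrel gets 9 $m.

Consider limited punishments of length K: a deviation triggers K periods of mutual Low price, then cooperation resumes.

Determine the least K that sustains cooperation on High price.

IC: δ(1−δ^K)/(1−δ) ≥ (21−16)/(16−9) = 5/7.
With δ = 2/3: need 1 − δ^K ≥ 5/7·(1−2/3)/(2/3), i.e. δ^K ≤ 0.6429.
Since (2/3)^1 = 0.6667 and (2/3)^2 = 0.4444, the smallest such K is 2.

2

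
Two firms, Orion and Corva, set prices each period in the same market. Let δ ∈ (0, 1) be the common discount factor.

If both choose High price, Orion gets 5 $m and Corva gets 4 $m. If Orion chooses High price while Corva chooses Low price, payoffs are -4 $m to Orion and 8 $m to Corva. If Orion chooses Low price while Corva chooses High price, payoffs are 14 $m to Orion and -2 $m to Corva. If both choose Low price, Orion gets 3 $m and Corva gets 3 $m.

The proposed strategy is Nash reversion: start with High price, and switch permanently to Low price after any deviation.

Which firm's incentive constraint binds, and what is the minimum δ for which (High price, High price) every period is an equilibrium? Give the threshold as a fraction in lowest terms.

Orion; δ ≥ 9/11

Orion: cooperation gives 5 each period; deviation gives 14 once then 3 forever.
  5/(1−δ) ≥ 14 + 3δ/(1−δ) ⇒ δ ≥ 9/11.
Corva: cooperation gives 4 each period; deviation gives 8 once then 3 forever.
  δ ≥ 4/5.
Both must hold, so the binding constraint is Orion's: δ ≥ 9/11.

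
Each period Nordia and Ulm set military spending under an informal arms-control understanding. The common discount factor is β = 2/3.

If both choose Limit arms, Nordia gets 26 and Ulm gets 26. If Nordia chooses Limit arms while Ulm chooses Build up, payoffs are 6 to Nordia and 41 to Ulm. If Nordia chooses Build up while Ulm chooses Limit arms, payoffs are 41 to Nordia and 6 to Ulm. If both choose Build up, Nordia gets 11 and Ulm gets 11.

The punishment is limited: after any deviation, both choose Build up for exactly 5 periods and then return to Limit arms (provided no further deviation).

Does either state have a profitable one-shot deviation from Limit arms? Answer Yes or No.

IC: β+…+β^5 ≥ (41−26)/(26−11) = 1.
At β = 2/3: partial sum = 1.7366 ≥ 1.0000. Cooperation sustainable.

No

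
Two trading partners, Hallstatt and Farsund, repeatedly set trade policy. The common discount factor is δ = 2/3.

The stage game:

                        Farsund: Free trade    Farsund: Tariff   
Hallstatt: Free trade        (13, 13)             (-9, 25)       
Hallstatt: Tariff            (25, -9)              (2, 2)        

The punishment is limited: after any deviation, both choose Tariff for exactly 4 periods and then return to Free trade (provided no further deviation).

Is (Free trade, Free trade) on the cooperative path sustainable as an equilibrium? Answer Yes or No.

Yes

IC: δ+…+δ^4 ≥ (25−13)/(13−2) = 12/11.
At δ = 2/3: partial sum = 1.6049 ≥ 1.0909. Cooperation sustainable.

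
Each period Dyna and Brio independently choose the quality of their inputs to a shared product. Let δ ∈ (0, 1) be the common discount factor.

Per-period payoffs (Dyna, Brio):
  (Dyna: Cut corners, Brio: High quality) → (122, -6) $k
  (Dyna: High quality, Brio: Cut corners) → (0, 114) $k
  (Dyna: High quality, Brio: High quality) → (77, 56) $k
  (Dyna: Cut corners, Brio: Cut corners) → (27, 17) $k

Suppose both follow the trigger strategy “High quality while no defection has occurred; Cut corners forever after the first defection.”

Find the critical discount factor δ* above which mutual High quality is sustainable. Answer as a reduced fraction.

For Dyna: deviation gain 122−77 = 45, per-period punishment loss 77−27 = 50. IC gives δ ≥ 45/95 = 9/19.
For Brio: gain 58, loss 39 per period, so δ ≥ 58/97.
The tighter constraint is Brio's, so cooperation needs δ ≥ 58/97.

58/97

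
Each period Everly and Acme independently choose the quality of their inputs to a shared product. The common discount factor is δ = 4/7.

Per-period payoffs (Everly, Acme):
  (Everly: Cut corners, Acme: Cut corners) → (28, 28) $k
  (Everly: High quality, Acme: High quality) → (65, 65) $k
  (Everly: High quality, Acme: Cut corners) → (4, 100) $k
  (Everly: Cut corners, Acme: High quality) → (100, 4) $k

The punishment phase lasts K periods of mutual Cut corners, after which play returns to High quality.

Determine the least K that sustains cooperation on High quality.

Need Σ_{k=1}^{K} δ^k ≥ (100−65)/(65−28) = 0.9459 at δ = 4/7.
At K = 2 the sum is 0.8980 < 0.9459; at K = 3 it is 1.0845 ≥ 0.9459.
So the minimum punishment length is K = 3.

3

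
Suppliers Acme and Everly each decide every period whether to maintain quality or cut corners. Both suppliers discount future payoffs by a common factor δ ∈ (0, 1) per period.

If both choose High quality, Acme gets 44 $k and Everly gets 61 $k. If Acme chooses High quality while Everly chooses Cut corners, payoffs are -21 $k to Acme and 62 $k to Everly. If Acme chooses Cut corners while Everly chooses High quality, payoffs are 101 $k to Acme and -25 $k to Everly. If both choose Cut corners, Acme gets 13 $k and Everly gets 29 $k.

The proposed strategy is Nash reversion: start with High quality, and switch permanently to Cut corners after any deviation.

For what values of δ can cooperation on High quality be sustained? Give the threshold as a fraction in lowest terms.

Acme: cooperation gives 44 each period; deviation gives 101 once then 13 forever.
  44/(1−δ) ≥ 101 + 13δ/(1−δ) ⇒ δ ≥ 57/88.
Everly: cooperation gives 61 each period; deviation gives 62 once then 29 forever.
  δ ≥ 1/33.
Both must hold, so the binding constraint is Acme's: δ ≥ 57/88.

57/88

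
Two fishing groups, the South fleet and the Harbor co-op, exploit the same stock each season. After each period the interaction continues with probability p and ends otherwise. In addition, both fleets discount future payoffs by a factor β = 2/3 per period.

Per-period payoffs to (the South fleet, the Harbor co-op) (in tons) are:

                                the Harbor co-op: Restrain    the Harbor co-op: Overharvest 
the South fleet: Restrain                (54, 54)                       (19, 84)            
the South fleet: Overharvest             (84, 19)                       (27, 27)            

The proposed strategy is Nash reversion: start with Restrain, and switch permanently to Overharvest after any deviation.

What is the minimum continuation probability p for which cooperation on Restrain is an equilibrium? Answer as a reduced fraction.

Expected continuation weight on next period's payoff is β·p = 2/3·p, which plays the role of the discount factor.
Cooperation requires 2/3·p ≥ (84−54)/(84−27) = 10/19, hence p ≥ 15/19.

15/19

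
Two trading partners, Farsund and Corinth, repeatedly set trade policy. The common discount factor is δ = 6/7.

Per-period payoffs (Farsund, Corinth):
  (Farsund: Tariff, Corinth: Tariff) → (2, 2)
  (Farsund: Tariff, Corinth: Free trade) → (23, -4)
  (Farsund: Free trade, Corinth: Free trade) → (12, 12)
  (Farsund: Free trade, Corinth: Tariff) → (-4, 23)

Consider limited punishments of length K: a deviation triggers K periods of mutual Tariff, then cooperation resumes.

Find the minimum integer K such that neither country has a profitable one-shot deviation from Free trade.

No profitable deviation requires (12−2)(δ+…+δ^K) ≥ 23−12, i.e. δ+…+δ^K ≥ 11/10 ≈ 1.1000.
With δ = 6/7, the partial sums are K=1: 0.8571, K=2: 1.5918.
K = 2 is the first length at which the sum reaches 1.1000.

2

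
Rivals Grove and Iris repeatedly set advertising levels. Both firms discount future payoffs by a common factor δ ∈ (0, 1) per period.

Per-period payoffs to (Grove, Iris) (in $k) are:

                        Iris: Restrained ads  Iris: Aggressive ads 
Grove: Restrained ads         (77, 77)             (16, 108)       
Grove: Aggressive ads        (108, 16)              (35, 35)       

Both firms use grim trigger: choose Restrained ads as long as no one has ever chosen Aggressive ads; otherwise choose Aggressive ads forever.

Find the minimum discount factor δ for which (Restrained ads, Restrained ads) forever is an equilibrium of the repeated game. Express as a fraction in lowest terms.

31/73

77/(1−δ) ≥ 108 + 35δ/(1−δ)
77 ≥ 108 − 73δ
δ ≥ 31/73.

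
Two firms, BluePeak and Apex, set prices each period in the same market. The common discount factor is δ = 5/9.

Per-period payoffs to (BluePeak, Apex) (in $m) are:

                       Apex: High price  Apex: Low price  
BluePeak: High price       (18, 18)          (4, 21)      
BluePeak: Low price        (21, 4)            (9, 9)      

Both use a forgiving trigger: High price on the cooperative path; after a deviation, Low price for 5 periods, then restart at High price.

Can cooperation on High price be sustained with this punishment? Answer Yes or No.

IC: δ+…+δ^5 ≥ (21−18)/(18−9) = 1/3.
At δ = 5/9: partial sum = 1.1838 ≥ 0.3333. Cooperation sustainable.

Yes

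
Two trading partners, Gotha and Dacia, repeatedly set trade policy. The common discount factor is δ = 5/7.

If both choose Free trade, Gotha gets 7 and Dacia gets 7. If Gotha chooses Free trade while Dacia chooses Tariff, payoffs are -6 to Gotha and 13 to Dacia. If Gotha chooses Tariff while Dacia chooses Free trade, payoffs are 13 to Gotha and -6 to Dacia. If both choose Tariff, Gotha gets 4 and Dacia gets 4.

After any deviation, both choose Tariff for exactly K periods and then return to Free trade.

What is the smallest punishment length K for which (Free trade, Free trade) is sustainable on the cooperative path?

5

IC: δ(1−δ^K)/(1−δ) ≥ (13−7)/(7−4) = 2.
With δ = 5/7: need 1 − δ^K ≥ 2·(1−5/7)/(5/7), i.e. δ^K ≤ 0.2000.
Since (5/7)^4 = 0.2603 and (5/7)^5 = 0.1859, the smallest such K is 5.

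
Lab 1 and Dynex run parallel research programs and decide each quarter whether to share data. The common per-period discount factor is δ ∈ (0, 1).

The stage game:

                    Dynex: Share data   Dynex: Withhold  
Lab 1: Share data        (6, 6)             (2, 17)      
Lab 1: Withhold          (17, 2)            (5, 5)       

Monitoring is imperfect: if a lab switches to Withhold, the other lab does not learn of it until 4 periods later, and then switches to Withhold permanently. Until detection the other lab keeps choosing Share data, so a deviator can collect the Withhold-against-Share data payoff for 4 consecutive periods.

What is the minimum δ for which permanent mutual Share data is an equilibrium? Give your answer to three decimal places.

Deviating for the 4 undetected periods gains 17−6 = 11 per period over cooperation, then loses 6−5 = 1 per period forever once punishment starts.
Gain: 11(1 + δ + … + δ^3); loss: 1·δ^4/(1−δ).
No profitable deviation ⇔ 11(1−δ^4) ≤ 1·δ^4, i.e. δ^4 ≥ 11/(11+1) = 11/12.
Hence δ ≥ (11/12)^(1/4) ≈ 0.978.

0.978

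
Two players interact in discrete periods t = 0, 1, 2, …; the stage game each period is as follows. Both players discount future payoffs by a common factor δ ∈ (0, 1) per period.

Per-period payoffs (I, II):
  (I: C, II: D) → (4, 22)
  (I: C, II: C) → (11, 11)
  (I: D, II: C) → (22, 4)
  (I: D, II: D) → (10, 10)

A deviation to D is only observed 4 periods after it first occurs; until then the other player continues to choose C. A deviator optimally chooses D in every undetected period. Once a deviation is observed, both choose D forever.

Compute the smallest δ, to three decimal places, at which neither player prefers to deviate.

Deviating for the 4 undetected periods gains 22−11 = 11 per period over cooperation, then loses 11−10 = 1 per period forever once punishment starts.
Gain: 11(1 + δ + … + δ^3); loss: 1·δ^4/(1−δ).
No profitable deviation ⇔ 11(1−δ^4) ≤ 1·δ^4, i.e. δ^4 ≥ 11/(11+1) = 11/12.
Hence δ ≥ (11/12)^(1/4) ≈ 0.978.

0.978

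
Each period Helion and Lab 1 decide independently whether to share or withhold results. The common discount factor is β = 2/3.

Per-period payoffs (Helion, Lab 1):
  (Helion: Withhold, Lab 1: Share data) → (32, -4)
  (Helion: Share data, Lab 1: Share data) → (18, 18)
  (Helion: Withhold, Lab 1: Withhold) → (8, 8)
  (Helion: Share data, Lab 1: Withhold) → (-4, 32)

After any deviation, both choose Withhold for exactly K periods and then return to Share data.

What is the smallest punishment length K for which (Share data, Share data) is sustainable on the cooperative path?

Need Σ_{k=1}^{K} β^k ≥ (32−18)/(18−8) = 1.4000 at β = 2/3.
At K = 2 the sum is 1.1111 < 1.4000; at K = 3 it is 1.4074 ≥ 1.4000.
So the minimum punishment length is K = 3.

3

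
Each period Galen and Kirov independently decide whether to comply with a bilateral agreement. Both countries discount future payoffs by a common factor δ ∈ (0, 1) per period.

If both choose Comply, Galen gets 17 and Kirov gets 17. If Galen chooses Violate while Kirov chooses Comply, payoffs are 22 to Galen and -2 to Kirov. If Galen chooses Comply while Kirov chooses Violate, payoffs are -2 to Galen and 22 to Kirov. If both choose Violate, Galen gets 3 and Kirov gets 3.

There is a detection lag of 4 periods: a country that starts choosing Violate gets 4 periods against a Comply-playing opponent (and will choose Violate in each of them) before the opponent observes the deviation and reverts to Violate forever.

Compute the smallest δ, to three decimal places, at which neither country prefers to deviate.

0.716

A deviator earns 22 for 4 periods, then 3 forever; cooperating earns 17 forever. Multiplying the IC by (1−δ):
17 ≥ 22(1−δ^4) + 3δ^4, so 19·δ^4 ≥ 5 and δ^4 ≥ 5/19.
δ ≥ (5/19)^(1/4) ≈ 0.716.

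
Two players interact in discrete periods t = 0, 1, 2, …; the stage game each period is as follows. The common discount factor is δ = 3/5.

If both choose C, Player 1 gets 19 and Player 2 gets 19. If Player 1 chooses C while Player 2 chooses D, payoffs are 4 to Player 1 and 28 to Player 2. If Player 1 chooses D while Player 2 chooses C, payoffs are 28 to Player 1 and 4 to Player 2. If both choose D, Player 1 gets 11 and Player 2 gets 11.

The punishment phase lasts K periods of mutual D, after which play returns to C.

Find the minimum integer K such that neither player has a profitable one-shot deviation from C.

No profitable deviation requires (19−11)(δ+…+δ^K) ≥ 28−19, i.e. δ+…+δ^K ≥ 9/8 ≈ 1.1250.
With δ = 3/5, the partial sums are K=1: 0.6000, K=2: 0.9600, K=3: 1.1760.
K = 3 is the first length at which the sum reaches 1.1250.

3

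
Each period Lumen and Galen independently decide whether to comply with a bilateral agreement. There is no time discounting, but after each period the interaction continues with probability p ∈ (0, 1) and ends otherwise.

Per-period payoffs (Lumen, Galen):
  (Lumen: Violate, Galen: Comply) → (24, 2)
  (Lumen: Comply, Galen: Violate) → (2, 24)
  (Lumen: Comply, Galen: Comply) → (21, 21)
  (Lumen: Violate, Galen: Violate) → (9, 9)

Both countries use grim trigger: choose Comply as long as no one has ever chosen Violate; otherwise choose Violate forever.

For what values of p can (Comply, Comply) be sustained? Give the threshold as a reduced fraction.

1/5

Expected cooperation value is 21 + p·21 + p²·21 + … = 21/(1−p); deviation gives 24 + p·9/(1−p).
21 ≥ 24(1−p) + 9p ⇒ 15p ≥ 3 ⇒ p ≥ 3/15 = 1/5.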